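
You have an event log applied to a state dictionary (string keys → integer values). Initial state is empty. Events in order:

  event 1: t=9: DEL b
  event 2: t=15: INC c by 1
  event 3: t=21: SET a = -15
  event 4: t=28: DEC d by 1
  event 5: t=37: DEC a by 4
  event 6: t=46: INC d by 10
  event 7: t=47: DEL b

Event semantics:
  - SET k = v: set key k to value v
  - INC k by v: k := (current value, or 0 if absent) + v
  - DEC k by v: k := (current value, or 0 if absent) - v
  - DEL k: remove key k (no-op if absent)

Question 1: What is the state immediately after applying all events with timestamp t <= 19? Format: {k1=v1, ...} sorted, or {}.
Answer: {c=1}

Derivation:
Apply events with t <= 19 (2 events):
  after event 1 (t=9: DEL b): {}
  after event 2 (t=15: INC c by 1): {c=1}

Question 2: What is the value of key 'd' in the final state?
Track key 'd' through all 7 events:
  event 1 (t=9: DEL b): d unchanged
  event 2 (t=15: INC c by 1): d unchanged
  event 3 (t=21: SET a = -15): d unchanged
  event 4 (t=28: DEC d by 1): d (absent) -> -1
  event 5 (t=37: DEC a by 4): d unchanged
  event 6 (t=46: INC d by 10): d -1 -> 9
  event 7 (t=47: DEL b): d unchanged
Final: d = 9

Answer: 9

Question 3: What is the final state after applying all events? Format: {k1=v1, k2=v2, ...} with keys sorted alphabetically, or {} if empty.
  after event 1 (t=9: DEL b): {}
  after event 2 (t=15: INC c by 1): {c=1}
  after event 3 (t=21: SET a = -15): {a=-15, c=1}
  after event 4 (t=28: DEC d by 1): {a=-15, c=1, d=-1}
  after event 5 (t=37: DEC a by 4): {a=-19, c=1, d=-1}
  after event 6 (t=46: INC d by 10): {a=-19, c=1, d=9}
  after event 7 (t=47: DEL b): {a=-19, c=1, d=9}

Answer: {a=-19, c=1, d=9}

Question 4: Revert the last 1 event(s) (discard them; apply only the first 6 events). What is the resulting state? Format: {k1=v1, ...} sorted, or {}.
Keep first 6 events (discard last 1):
  after event 1 (t=9: DEL b): {}
  after event 2 (t=15: INC c by 1): {c=1}
  after event 3 (t=21: SET a = -15): {a=-15, c=1}
  after event 4 (t=28: DEC d by 1): {a=-15, c=1, d=-1}
  after event 5 (t=37: DEC a by 4): {a=-19, c=1, d=-1}
  after event 6 (t=46: INC d by 10): {a=-19, c=1, d=9}

Answer: {a=-19, c=1, d=9}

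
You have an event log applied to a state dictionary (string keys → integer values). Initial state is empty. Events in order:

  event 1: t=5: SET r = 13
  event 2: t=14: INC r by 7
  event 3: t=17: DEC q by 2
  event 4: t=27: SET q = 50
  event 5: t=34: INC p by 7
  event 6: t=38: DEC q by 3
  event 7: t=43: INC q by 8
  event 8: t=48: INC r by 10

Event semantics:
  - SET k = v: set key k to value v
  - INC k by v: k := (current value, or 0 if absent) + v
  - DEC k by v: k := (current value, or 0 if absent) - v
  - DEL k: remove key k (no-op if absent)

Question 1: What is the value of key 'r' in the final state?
Track key 'r' through all 8 events:
  event 1 (t=5: SET r = 13): r (absent) -> 13
  event 2 (t=14: INC r by 7): r 13 -> 20
  event 3 (t=17: DEC q by 2): r unchanged
  event 4 (t=27: SET q = 50): r unchanged
  event 5 (t=34: INC p by 7): r unchanged
  event 6 (t=38: DEC q by 3): r unchanged
  event 7 (t=43: INC q by 8): r unchanged
  event 8 (t=48: INC r by 10): r 20 -> 30
Final: r = 30

Answer: 30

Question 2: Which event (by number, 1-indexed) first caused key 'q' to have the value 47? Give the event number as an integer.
Looking for first event where q becomes 47:
  event 3: q = -2
  event 4: q = 50
  event 5: q = 50
  event 6: q 50 -> 47  <-- first match

Answer: 6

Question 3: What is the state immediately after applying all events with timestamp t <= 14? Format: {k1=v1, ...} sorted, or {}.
Apply events with t <= 14 (2 events):
  after event 1 (t=5: SET r = 13): {r=13}
  after event 2 (t=14: INC r by 7): {r=20}

Answer: {r=20}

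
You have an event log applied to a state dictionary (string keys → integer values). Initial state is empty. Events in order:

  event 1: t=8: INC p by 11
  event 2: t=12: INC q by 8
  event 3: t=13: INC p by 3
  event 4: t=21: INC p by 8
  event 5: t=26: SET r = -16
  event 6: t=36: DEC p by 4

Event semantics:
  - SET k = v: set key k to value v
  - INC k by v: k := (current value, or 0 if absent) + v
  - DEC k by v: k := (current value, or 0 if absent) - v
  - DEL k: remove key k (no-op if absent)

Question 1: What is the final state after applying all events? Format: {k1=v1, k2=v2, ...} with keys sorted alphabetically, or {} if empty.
Answer: {p=18, q=8, r=-16}

Derivation:
  after event 1 (t=8: INC p by 11): {p=11}
  after event 2 (t=12: INC q by 8): {p=11, q=8}
  after event 3 (t=13: INC p by 3): {p=14, q=8}
  after event 4 (t=21: INC p by 8): {p=22, q=8}
  after event 5 (t=26: SET r = -16): {p=22, q=8, r=-16}
  after event 6 (t=36: DEC p by 4): {p=18, q=8, r=-16}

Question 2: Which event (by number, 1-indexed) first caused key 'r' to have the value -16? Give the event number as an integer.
Looking for first event where r becomes -16:
  event 5: r (absent) -> -16  <-- first match

Answer: 5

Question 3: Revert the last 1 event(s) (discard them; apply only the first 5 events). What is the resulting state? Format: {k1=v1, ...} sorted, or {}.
Answer: {p=22, q=8, r=-16}

Derivation:
Keep first 5 events (discard last 1):
  after event 1 (t=8: INC p by 11): {p=11}
  after event 2 (t=12: INC q by 8): {p=11, q=8}
  after event 3 (t=13: INC p by 3): {p=14, q=8}
  after event 4 (t=21: INC p by 8): {p=22, q=8}
  after event 5 (t=26: SET r = -16): {p=22, q=8, r=-16}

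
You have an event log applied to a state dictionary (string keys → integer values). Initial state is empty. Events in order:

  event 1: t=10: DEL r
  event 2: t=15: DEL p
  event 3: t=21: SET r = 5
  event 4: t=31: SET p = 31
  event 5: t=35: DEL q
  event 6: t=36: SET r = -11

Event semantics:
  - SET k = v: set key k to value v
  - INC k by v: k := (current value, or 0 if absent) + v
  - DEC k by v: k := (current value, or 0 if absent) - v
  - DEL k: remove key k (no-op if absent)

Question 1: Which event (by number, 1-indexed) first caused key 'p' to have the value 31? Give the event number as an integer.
Answer: 4

Derivation:
Looking for first event where p becomes 31:
  event 4: p (absent) -> 31  <-- first match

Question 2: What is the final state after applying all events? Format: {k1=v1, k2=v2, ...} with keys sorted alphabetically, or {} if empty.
Answer: {p=31, r=-11}

Derivation:
  after event 1 (t=10: DEL r): {}
  after event 2 (t=15: DEL p): {}
  after event 3 (t=21: SET r = 5): {r=5}
  after event 4 (t=31: SET p = 31): {p=31, r=5}
  after event 5 (t=35: DEL q): {p=31, r=5}
  after event 6 (t=36: SET r = -11): {p=31, r=-11}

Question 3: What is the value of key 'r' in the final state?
Track key 'r' through all 6 events:
  event 1 (t=10: DEL r): r (absent) -> (absent)
  event 2 (t=15: DEL p): r unchanged
  event 3 (t=21: SET r = 5): r (absent) -> 5
  event 4 (t=31: SET p = 31): r unchanged
  event 5 (t=35: DEL q): r unchanged
  event 6 (t=36: SET r = -11): r 5 -> -11
Final: r = -11

Answer: -11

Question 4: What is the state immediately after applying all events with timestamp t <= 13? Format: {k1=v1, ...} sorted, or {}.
Apply events with t <= 13 (1 events):
  after event 1 (t=10: DEL r): {}

Answer: {}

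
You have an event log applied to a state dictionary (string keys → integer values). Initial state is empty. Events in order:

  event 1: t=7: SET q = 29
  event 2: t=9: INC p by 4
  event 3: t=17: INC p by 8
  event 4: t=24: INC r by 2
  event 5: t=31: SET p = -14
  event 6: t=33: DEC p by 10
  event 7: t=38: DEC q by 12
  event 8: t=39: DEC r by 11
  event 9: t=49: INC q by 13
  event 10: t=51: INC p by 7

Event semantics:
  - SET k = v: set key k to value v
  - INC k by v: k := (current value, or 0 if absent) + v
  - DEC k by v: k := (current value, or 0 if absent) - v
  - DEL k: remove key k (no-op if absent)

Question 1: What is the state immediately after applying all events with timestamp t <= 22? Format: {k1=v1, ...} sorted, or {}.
Apply events with t <= 22 (3 events):
  after event 1 (t=7: SET q = 29): {q=29}
  after event 2 (t=9: INC p by 4): {p=4, q=29}
  after event 3 (t=17: INC p by 8): {p=12, q=29}

Answer: {p=12, q=29}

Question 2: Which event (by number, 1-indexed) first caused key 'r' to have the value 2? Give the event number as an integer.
Answer: 4

Derivation:
Looking for first event where r becomes 2:
  event 4: r (absent) -> 2  <-- first match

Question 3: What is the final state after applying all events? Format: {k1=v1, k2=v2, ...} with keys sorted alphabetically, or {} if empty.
Answer: {p=-17, q=30, r=-9}

Derivation:
  after event 1 (t=7: SET q = 29): {q=29}
  after event 2 (t=9: INC p by 4): {p=4, q=29}
  after event 3 (t=17: INC p by 8): {p=12, q=29}
  after event 4 (t=24: INC r by 2): {p=12, q=29, r=2}
  after event 5 (t=31: SET p = -14): {p=-14, q=29, r=2}
  after event 6 (t=33: DEC p by 10): {p=-24, q=29, r=2}
  after event 7 (t=38: DEC q by 12): {p=-24, q=17, r=2}
  after event 8 (t=39: DEC r by 11): {p=-24, q=17, r=-9}
  after event 9 (t=49: INC q by 13): {p=-24, q=30, r=-9}
  after event 10 (t=51: INC p by 7): {p=-17, q=30, r=-9}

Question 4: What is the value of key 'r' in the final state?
Track key 'r' through all 10 events:
  event 1 (t=7: SET q = 29): r unchanged
  event 2 (t=9: INC p by 4): r unchanged
  event 3 (t=17: INC p by 8): r unchanged
  event 4 (t=24: INC r by 2): r (absent) -> 2
  event 5 (t=31: SET p = -14): r unchanged
  event 6 (t=33: DEC p by 10): r unchanged
  event 7 (t=38: DEC q by 12): r unchanged
  event 8 (t=39: DEC r by 11): r 2 -> -9
  event 9 (t=49: INC q by 13): r unchanged
  event 10 (t=51: INC p by 7): r unchanged
Final: r = -9

Answer: -9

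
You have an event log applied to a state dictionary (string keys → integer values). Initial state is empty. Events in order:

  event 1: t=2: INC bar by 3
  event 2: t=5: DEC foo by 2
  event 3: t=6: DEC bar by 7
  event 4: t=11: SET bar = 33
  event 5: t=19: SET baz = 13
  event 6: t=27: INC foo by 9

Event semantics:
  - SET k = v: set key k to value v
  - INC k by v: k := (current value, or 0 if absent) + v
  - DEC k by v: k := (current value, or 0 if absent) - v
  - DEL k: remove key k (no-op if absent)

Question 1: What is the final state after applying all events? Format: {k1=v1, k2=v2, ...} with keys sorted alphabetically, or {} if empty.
Answer: {bar=33, baz=13, foo=7}

Derivation:
  after event 1 (t=2: INC bar by 3): {bar=3}
  after event 2 (t=5: DEC foo by 2): {bar=3, foo=-2}
  after event 3 (t=6: DEC bar by 7): {bar=-4, foo=-2}
  after event 4 (t=11: SET bar = 33): {bar=33, foo=-2}
  after event 5 (t=19: SET baz = 13): {bar=33, baz=13, foo=-2}
  after event 6 (t=27: INC foo by 9): {bar=33, baz=13, foo=7}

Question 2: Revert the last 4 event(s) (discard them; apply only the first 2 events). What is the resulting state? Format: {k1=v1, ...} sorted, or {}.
Answer: {bar=3, foo=-2}

Derivation:
Keep first 2 events (discard last 4):
  after event 1 (t=2: INC bar by 3): {bar=3}
  after event 2 (t=5: DEC foo by 2): {bar=3, foo=-2}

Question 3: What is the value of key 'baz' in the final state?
Answer: 13

Derivation:
Track key 'baz' through all 6 events:
  event 1 (t=2: INC bar by 3): baz unchanged
  event 2 (t=5: DEC foo by 2): baz unchanged
  event 3 (t=6: DEC bar by 7): baz unchanged
  event 4 (t=11: SET bar = 33): baz unchanged
  event 5 (t=19: SET baz = 13): baz (absent) -> 13
  event 6 (t=27: INC foo by 9): baz unchanged
Final: baz = 13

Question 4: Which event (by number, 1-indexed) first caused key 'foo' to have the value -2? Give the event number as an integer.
Answer: 2

Derivation:
Looking for first event where foo becomes -2:
  event 2: foo (absent) -> -2  <-- first match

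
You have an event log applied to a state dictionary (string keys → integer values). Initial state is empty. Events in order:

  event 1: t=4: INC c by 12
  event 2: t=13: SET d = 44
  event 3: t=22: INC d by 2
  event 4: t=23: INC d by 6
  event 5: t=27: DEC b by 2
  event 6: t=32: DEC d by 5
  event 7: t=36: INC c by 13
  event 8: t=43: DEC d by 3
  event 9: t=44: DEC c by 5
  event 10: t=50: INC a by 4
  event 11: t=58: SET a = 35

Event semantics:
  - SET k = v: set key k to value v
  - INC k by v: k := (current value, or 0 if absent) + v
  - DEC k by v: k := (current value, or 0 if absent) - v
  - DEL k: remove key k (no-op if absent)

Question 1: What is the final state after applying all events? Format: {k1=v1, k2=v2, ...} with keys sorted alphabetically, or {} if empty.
Answer: {a=35, b=-2, c=20, d=44}

Derivation:
  after event 1 (t=4: INC c by 12): {c=12}
  after event 2 (t=13: SET d = 44): {c=12, d=44}
  after event 3 (t=22: INC d by 2): {c=12, d=46}
  after event 4 (t=23: INC d by 6): {c=12, d=52}
  after event 5 (t=27: DEC b by 2): {b=-2, c=12, d=52}
  after event 6 (t=32: DEC d by 5): {b=-2, c=12, d=47}
  after event 7 (t=36: INC c by 13): {b=-2, c=25, d=47}
  after event 8 (t=43: DEC d by 3): {b=-2, c=25, d=44}
  after event 9 (t=44: DEC c by 5): {b=-2, c=20, d=44}
  after event 10 (t=50: INC a by 4): {a=4, b=-2, c=20, d=44}
  after event 11 (t=58: SET a = 35): {a=35, b=-2, c=20, d=44}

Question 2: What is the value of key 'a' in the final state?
Track key 'a' through all 11 events:
  event 1 (t=4: INC c by 12): a unchanged
  event 2 (t=13: SET d = 44): a unchanged
  event 3 (t=22: INC d by 2): a unchanged
  event 4 (t=23: INC d by 6): a unchanged
  event 5 (t=27: DEC b by 2): a unchanged
  event 6 (t=32: DEC d by 5): a unchanged
  event 7 (t=36: INC c by 13): a unchanged
  event 8 (t=43: DEC d by 3): a unchanged
  event 9 (t=44: DEC c by 5): a unchanged
  event 10 (t=50: INC a by 4): a (absent) -> 4
  event 11 (t=58: SET a = 35): a 4 -> 35
Final: a = 35

Answer: 35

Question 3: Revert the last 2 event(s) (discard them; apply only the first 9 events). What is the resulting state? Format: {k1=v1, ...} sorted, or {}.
Answer: {b=-2, c=20, d=44}

Derivation:
Keep first 9 events (discard last 2):
  after event 1 (t=4: INC c by 12): {c=12}
  after event 2 (t=13: SET d = 44): {c=12, d=44}
  after event 3 (t=22: INC d by 2): {c=12, d=46}
  after event 4 (t=23: INC d by 6): {c=12, d=52}
  after event 5 (t=27: DEC b by 2): {b=-2, c=12, d=52}
  after event 6 (t=32: DEC d by 5): {b=-2, c=12, d=47}
  after event 7 (t=36: INC c by 13): {b=-2, c=25, d=47}
  after event 8 (t=43: DEC d by 3): {b=-2, c=25, d=44}
  after event 9 (t=44: DEC c by 5): {b=-2, c=20, d=44}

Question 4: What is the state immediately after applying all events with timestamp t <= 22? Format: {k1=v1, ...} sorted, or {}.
Apply events with t <= 22 (3 events):
  after event 1 (t=4: INC c by 12): {c=12}
  after event 2 (t=13: SET d = 44): {c=12, d=44}
  after event 3 (t=22: INC d by 2): {c=12, d=46}

Answer: {c=12, d=46}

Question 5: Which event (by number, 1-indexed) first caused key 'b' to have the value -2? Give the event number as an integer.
Looking for first event where b becomes -2:
  event 5: b (absent) -> -2  <-- first match

Answer: 5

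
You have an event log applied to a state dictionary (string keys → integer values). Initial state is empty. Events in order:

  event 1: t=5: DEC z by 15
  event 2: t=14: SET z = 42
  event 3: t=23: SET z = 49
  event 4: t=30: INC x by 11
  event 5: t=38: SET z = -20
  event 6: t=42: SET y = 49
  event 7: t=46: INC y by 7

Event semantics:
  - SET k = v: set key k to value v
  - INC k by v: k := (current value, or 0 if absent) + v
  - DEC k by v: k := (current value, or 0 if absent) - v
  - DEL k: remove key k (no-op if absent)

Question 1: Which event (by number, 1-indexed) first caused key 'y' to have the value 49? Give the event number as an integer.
Looking for first event where y becomes 49:
  event 6: y (absent) -> 49  <-- first match

Answer: 6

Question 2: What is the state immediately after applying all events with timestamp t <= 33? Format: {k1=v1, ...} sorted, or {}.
Apply events with t <= 33 (4 events):
  after event 1 (t=5: DEC z by 15): {z=-15}
  after event 2 (t=14: SET z = 42): {z=42}
  after event 3 (t=23: SET z = 49): {z=49}
  after event 4 (t=30: INC x by 11): {x=11, z=49}

Answer: {x=11, z=49}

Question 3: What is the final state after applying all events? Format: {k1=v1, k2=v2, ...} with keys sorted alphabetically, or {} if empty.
  after event 1 (t=5: DEC z by 15): {z=-15}
  after event 2 (t=14: SET z = 42): {z=42}
  after event 3 (t=23: SET z = 49): {z=49}
  after event 4 (t=30: INC x by 11): {x=11, z=49}
  after event 5 (t=38: SET z = -20): {x=11, z=-20}
  after event 6 (t=42: SET y = 49): {x=11, y=49, z=-20}
  after event 7 (t=46: INC y by 7): {x=11, y=56, z=-20}

Answer: {x=11, y=56, z=-20}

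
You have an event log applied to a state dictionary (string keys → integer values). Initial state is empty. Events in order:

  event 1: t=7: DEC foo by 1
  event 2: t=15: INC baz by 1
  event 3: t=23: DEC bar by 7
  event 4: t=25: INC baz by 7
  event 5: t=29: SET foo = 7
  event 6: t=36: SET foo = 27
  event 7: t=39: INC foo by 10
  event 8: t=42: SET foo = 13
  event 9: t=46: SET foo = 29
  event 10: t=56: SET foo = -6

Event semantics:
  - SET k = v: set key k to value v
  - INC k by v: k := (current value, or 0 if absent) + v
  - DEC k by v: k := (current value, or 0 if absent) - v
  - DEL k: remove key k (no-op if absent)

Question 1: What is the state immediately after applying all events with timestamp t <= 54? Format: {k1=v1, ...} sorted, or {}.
Answer: {bar=-7, baz=8, foo=29}

Derivation:
Apply events with t <= 54 (9 events):
  after event 1 (t=7: DEC foo by 1): {foo=-1}
  after event 2 (t=15: INC baz by 1): {baz=1, foo=-1}
  after event 3 (t=23: DEC bar by 7): {bar=-7, baz=1, foo=-1}
  after event 4 (t=25: INC baz by 7): {bar=-7, baz=8, foo=-1}
  after event 5 (t=29: SET foo = 7): {bar=-7, baz=8, foo=7}
  after event 6 (t=36: SET foo = 27): {bar=-7, baz=8, foo=27}
  after event 7 (t=39: INC foo by 10): {bar=-7, baz=8, foo=37}
  after event 8 (t=42: SET foo = 13): {bar=-7, baz=8, foo=13}
  after event 9 (t=46: SET foo = 29): {bar=-7, baz=8, foo=29}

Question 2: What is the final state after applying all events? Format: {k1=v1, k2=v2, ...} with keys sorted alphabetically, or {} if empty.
Answer: {bar=-7, baz=8, foo=-6}

Derivation:
  after event 1 (t=7: DEC foo by 1): {foo=-1}
  after event 2 (t=15: INC baz by 1): {baz=1, foo=-1}
  after event 3 (t=23: DEC bar by 7): {bar=-7, baz=1, foo=-1}
  after event 4 (t=25: INC baz by 7): {bar=-7, baz=8, foo=-1}
  after event 5 (t=29: SET foo = 7): {bar=-7, baz=8, foo=7}
  after event 6 (t=36: SET foo = 27): {bar=-7, baz=8, foo=27}
  after event 7 (t=39: INC foo by 10): {bar=-7, baz=8, foo=37}
  after event 8 (t=42: SET foo = 13): {bar=-7, baz=8, foo=13}
  after event 9 (t=46: SET foo = 29): {bar=-7, baz=8, foo=29}
  after event 10 (t=56: SET foo = -6): {bar=-7, baz=8, foo=-6}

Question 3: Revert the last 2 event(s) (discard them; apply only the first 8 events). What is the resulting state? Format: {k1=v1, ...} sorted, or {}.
Keep first 8 events (discard last 2):
  after event 1 (t=7: DEC foo by 1): {foo=-1}
  after event 2 (t=15: INC baz by 1): {baz=1, foo=-1}
  after event 3 (t=23: DEC bar by 7): {bar=-7, baz=1, foo=-1}
  after event 4 (t=25: INC baz by 7): {bar=-7, baz=8, foo=-1}
  after event 5 (t=29: SET foo = 7): {bar=-7, baz=8, foo=7}
  after event 6 (t=36: SET foo = 27): {bar=-7, baz=8, foo=27}
  after event 7 (t=39: INC foo by 10): {bar=-7, baz=8, foo=37}
  after event 8 (t=42: SET foo = 13): {bar=-7, baz=8, foo=13}

Answer: {bar=-7, baz=8, foo=13}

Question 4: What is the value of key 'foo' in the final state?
Answer: -6

Derivation:
Track key 'foo' through all 10 events:
  event 1 (t=7: DEC foo by 1): foo (absent) -> -1
  event 2 (t=15: INC baz by 1): foo unchanged
  event 3 (t=23: DEC bar by 7): foo unchanged
  event 4 (t=25: INC baz by 7): foo unchanged
  event 5 (t=29: SET foo = 7): foo -1 -> 7
  event 6 (t=36: SET foo = 27): foo 7 -> 27
  event 7 (t=39: INC foo by 10): foo 27 -> 37
  event 8 (t=42: SET foo = 13): foo 37 -> 13
  event 9 (t=46: SET foo = 29): foo 13 -> 29
  event 10 (t=56: SET foo = -6): foo 29 -> -6
Final: foo = -6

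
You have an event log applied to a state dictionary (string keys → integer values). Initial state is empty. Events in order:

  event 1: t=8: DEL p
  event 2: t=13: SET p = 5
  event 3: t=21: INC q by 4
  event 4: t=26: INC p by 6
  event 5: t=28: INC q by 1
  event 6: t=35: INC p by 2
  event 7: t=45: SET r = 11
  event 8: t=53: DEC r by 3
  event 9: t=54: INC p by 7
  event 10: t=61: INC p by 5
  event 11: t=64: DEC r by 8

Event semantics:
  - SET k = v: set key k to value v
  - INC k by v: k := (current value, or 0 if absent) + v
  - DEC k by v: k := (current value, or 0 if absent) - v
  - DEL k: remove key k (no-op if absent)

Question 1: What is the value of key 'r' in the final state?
Answer: 0

Derivation:
Track key 'r' through all 11 events:
  event 1 (t=8: DEL p): r unchanged
  event 2 (t=13: SET p = 5): r unchanged
  event 3 (t=21: INC q by 4): r unchanged
  event 4 (t=26: INC p by 6): r unchanged
  event 5 (t=28: INC q by 1): r unchanged
  event 6 (t=35: INC p by 2): r unchanged
  event 7 (t=45: SET r = 11): r (absent) -> 11
  event 8 (t=53: DEC r by 3): r 11 -> 8
  event 9 (t=54: INC p by 7): r unchanged
  event 10 (t=61: INC p by 5): r unchanged
  event 11 (t=64: DEC r by 8): r 8 -> 0
Final: r = 0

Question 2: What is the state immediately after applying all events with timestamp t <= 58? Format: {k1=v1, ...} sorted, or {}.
Answer: {p=20, q=5, r=8}

Derivation:
Apply events with t <= 58 (9 events):
  after event 1 (t=8: DEL p): {}
  after event 2 (t=13: SET p = 5): {p=5}
  after event 3 (t=21: INC q by 4): {p=5, q=4}
  after event 4 (t=26: INC p by 6): {p=11, q=4}
  after event 5 (t=28: INC q by 1): {p=11, q=5}
  after event 6 (t=35: INC p by 2): {p=13, q=5}
  after event 7 (t=45: SET r = 11): {p=13, q=5, r=11}
  after event 8 (t=53: DEC r by 3): {p=13, q=5, r=8}
  after event 9 (t=54: INC p by 7): {p=20, q=5, r=8}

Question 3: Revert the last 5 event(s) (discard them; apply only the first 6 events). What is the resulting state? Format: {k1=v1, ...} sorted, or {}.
Keep first 6 events (discard last 5):
  after event 1 (t=8: DEL p): {}
  after event 2 (t=13: SET p = 5): {p=5}
  after event 3 (t=21: INC q by 4): {p=5, q=4}
  after event 4 (t=26: INC p by 6): {p=11, q=4}
  after event 5 (t=28: INC q by 1): {p=11, q=5}
  after event 6 (t=35: INC p by 2): {p=13, q=5}

Answer: {p=13, q=5}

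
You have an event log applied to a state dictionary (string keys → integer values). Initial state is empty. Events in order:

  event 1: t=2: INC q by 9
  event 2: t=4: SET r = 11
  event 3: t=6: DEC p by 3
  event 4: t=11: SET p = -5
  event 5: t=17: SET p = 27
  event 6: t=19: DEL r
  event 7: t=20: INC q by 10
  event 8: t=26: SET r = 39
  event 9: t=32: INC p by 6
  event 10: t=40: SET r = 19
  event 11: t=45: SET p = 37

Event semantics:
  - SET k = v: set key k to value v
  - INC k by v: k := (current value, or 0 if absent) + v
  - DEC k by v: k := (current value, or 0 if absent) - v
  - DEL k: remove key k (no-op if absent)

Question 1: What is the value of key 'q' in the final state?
Answer: 19

Derivation:
Track key 'q' through all 11 events:
  event 1 (t=2: INC q by 9): q (absent) -> 9
  event 2 (t=4: SET r = 11): q unchanged
  event 3 (t=6: DEC p by 3): q unchanged
  event 4 (t=11: SET p = -5): q unchanged
  event 5 (t=17: SET p = 27): q unchanged
  event 6 (t=19: DEL r): q unchanged
  event 7 (t=20: INC q by 10): q 9 -> 19
  event 8 (t=26: SET r = 39): q unchanged
  event 9 (t=32: INC p by 6): q unchanged
  event 10 (t=40: SET r = 19): q unchanged
  event 11 (t=45: SET p = 37): q unchanged
Final: q = 19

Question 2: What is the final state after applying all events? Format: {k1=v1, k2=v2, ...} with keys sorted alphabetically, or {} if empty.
Answer: {p=37, q=19, r=19}

Derivation:
  after event 1 (t=2: INC q by 9): {q=9}
  after event 2 (t=4: SET r = 11): {q=9, r=11}
  after event 3 (t=6: DEC p by 3): {p=-3, q=9, r=11}
  after event 4 (t=11: SET p = -5): {p=-5, q=9, r=11}
  after event 5 (t=17: SET p = 27): {p=27, q=9, r=11}
  after event 6 (t=19: DEL r): {p=27, q=9}
  after event 7 (t=20: INC q by 10): {p=27, q=19}
  after event 8 (t=26: SET r = 39): {p=27, q=19, r=39}
  after event 9 (t=32: INC p by 6): {p=33, q=19, r=39}
  after event 10 (t=40: SET r = 19): {p=33, q=19, r=19}
  after event 11 (t=45: SET p = 37): {p=37, q=19, r=19}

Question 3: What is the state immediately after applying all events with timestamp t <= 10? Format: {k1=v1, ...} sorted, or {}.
Answer: {p=-3, q=9, r=11}

Derivation:
Apply events with t <= 10 (3 events):
  after event 1 (t=2: INC q by 9): {q=9}
  after event 2 (t=4: SET r = 11): {q=9, r=11}
  after event 3 (t=6: DEC p by 3): {p=-3, q=9, r=11}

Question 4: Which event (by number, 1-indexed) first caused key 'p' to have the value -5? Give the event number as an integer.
Answer: 4

Derivation:
Looking for first event where p becomes -5:
  event 3: p = -3
  event 4: p -3 -> -5  <-- first match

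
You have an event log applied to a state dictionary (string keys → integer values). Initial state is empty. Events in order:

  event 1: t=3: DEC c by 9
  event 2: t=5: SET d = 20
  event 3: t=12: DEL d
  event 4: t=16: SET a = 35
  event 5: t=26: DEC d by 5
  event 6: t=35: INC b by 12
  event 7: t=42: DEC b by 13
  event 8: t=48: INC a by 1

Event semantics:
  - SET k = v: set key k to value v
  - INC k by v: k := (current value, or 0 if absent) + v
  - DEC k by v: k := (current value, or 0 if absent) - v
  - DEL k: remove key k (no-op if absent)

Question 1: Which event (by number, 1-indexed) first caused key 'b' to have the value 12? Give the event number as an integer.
Answer: 6

Derivation:
Looking for first event where b becomes 12:
  event 6: b (absent) -> 12  <-- first match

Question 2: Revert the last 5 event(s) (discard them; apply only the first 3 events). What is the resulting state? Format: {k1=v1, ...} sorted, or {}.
Answer: {c=-9}

Derivation:
Keep first 3 events (discard last 5):
  after event 1 (t=3: DEC c by 9): {c=-9}
  after event 2 (t=5: SET d = 20): {c=-9, d=20}
  after event 3 (t=12: DEL d): {c=-9}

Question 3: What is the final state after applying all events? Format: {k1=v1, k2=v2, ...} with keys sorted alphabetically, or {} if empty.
  after event 1 (t=3: DEC c by 9): {c=-9}
  after event 2 (t=5: SET d = 20): {c=-9, d=20}
  after event 3 (t=12: DEL d): {c=-9}
  after event 4 (t=16: SET a = 35): {a=35, c=-9}
  after event 5 (t=26: DEC d by 5): {a=35, c=-9, d=-5}
  after event 6 (t=35: INC b by 12): {a=35, b=12, c=-9, d=-5}
  after event 7 (t=42: DEC b by 13): {a=35, b=-1, c=-9, d=-5}
  after event 8 (t=48: INC a by 1): {a=36, b=-1, c=-9, d=-5}

Answer: {a=36, b=-1, c=-9, d=-5}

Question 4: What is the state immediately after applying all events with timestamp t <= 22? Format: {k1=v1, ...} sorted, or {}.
Answer: {a=35, c=-9}

Derivation:
Apply events with t <= 22 (4 events):
  after event 1 (t=3: DEC c by 9): {c=-9}
  after event 2 (t=5: SET d = 20): {c=-9, d=20}
  after event 3 (t=12: DEL d): {c=-9}
  after event 4 (t=16: SET a = 35): {a=35, c=-9}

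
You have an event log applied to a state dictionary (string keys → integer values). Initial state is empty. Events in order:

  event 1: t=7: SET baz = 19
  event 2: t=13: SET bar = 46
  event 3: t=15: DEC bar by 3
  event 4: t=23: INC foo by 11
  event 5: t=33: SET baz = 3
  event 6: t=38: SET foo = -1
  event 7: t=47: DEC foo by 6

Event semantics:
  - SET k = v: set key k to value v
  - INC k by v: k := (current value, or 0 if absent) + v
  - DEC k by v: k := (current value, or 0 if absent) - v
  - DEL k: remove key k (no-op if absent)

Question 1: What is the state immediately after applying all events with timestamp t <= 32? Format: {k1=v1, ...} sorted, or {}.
Apply events with t <= 32 (4 events):
  after event 1 (t=7: SET baz = 19): {baz=19}
  after event 2 (t=13: SET bar = 46): {bar=46, baz=19}
  after event 3 (t=15: DEC bar by 3): {bar=43, baz=19}
  after event 4 (t=23: INC foo by 11): {bar=43, baz=19, foo=11}

Answer: {bar=43, baz=19, foo=11}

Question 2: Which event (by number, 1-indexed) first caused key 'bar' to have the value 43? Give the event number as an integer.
Answer: 3

Derivation:
Looking for first event where bar becomes 43:
  event 2: bar = 46
  event 3: bar 46 -> 43  <-- first match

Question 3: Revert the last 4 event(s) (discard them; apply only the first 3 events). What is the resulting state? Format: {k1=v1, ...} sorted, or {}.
Keep first 3 events (discard last 4):
  after event 1 (t=7: SET baz = 19): {baz=19}
  after event 2 (t=13: SET bar = 46): {bar=46, baz=19}
  after event 3 (t=15: DEC bar by 3): {bar=43, baz=19}

Answer: {bar=43, baz=19}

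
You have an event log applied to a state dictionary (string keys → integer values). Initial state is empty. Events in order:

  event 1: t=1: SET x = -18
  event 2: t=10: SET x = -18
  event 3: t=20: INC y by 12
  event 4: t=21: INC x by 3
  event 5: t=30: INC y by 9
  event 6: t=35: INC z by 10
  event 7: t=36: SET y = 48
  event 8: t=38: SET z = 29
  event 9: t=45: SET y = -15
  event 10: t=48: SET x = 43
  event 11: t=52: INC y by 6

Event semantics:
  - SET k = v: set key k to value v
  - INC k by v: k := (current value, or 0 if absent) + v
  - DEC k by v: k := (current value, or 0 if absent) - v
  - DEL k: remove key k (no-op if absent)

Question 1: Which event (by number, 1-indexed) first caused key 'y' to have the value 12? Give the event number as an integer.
Looking for first event where y becomes 12:
  event 3: y (absent) -> 12  <-- first match

Answer: 3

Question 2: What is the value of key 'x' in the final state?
Answer: 43

Derivation:
Track key 'x' through all 11 events:
  event 1 (t=1: SET x = -18): x (absent) -> -18
  event 2 (t=10: SET x = -18): x -18 -> -18
  event 3 (t=20: INC y by 12): x unchanged
  event 4 (t=21: INC x by 3): x -18 -> -15
  event 5 (t=30: INC y by 9): x unchanged
  event 6 (t=35: INC z by 10): x unchanged
  event 7 (t=36: SET y = 48): x unchanged
  event 8 (t=38: SET z = 29): x unchanged
  event 9 (t=45: SET y = -15): x unchanged
  event 10 (t=48: SET x = 43): x -15 -> 43
  event 11 (t=52: INC y by 6): x unchanged
Final: x = 43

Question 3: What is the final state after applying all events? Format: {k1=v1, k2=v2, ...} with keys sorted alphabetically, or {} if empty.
Answer: {x=43, y=-9, z=29}

Derivation:
  after event 1 (t=1: SET x = -18): {x=-18}
  after event 2 (t=10: SET x = -18): {x=-18}
  after event 3 (t=20: INC y by 12): {x=-18, y=12}
  after event 4 (t=21: INC x by 3): {x=-15, y=12}
  after event 5 (t=30: INC y by 9): {x=-15, y=21}
  after event 6 (t=35: INC z by 10): {x=-15, y=21, z=10}
  after event 7 (t=36: SET y = 48): {x=-15, y=48, z=10}
  after event 8 (t=38: SET z = 29): {x=-15, y=48, z=29}
  after event 9 (t=45: SET y = -15): {x=-15, y=-15, z=29}
  after event 10 (t=48: SET x = 43): {x=43, y=-15, z=29}
  after event 11 (t=52: INC y by 6): {x=43, y=-9, z=29}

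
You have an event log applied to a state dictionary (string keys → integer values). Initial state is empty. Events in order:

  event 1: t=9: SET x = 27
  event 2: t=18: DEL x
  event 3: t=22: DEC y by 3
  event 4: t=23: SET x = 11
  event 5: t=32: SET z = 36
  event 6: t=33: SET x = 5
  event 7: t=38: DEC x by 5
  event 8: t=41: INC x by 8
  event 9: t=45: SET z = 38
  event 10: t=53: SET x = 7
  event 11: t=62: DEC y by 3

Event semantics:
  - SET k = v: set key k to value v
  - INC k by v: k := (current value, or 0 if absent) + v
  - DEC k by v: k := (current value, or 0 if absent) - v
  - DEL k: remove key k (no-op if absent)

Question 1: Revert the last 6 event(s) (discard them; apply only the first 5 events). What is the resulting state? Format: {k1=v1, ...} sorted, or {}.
Answer: {x=11, y=-3, z=36}

Derivation:
Keep first 5 events (discard last 6):
  after event 1 (t=9: SET x = 27): {x=27}
  after event 2 (t=18: DEL x): {}
  after event 3 (t=22: DEC y by 3): {y=-3}
  after event 4 (t=23: SET x = 11): {x=11, y=-3}
  after event 5 (t=32: SET z = 36): {x=11, y=-3, z=36}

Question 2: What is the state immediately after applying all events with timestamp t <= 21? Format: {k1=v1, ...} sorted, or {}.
Apply events with t <= 21 (2 events):
  after event 1 (t=9: SET x = 27): {x=27}
  after event 2 (t=18: DEL x): {}

Answer: {}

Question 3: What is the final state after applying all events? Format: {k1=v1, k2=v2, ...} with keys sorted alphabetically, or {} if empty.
Answer: {x=7, y=-6, z=38}

Derivation:
  after event 1 (t=9: SET x = 27): {x=27}
  after event 2 (t=18: DEL x): {}
  after event 3 (t=22: DEC y by 3): {y=-3}
  after event 4 (t=23: SET x = 11): {x=11, y=-3}
  after event 5 (t=32: SET z = 36): {x=11, y=-3, z=36}
  after event 6 (t=33: SET x = 5): {x=5, y=-3, z=36}
  after event 7 (t=38: DEC x by 5): {x=0, y=-3, z=36}
  after event 8 (t=41: INC x by 8): {x=8, y=-3, z=36}
  after event 9 (t=45: SET z = 38): {x=8, y=-3, z=38}
  after event 10 (t=53: SET x = 7): {x=7, y=-3, z=38}
  after event 11 (t=62: DEC y by 3): {x=7, y=-6, z=38}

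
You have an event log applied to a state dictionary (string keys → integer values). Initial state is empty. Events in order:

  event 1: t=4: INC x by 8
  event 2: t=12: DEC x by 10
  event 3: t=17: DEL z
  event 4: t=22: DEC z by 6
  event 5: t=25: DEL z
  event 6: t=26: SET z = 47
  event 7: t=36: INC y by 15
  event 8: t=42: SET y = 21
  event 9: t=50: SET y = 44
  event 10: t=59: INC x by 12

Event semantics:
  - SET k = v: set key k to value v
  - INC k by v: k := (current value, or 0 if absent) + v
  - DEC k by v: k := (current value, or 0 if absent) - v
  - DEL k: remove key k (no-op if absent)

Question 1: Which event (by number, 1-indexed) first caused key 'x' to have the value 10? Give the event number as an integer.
Answer: 10

Derivation:
Looking for first event where x becomes 10:
  event 1: x = 8
  event 2: x = -2
  event 3: x = -2
  event 4: x = -2
  event 5: x = -2
  event 6: x = -2
  event 7: x = -2
  event 8: x = -2
  event 9: x = -2
  event 10: x -2 -> 10  <-- first match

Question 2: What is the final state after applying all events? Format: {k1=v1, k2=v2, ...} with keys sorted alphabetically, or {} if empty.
  after event 1 (t=4: INC x by 8): {x=8}
  after event 2 (t=12: DEC x by 10): {x=-2}
  after event 3 (t=17: DEL z): {x=-2}
  after event 4 (t=22: DEC z by 6): {x=-2, z=-6}
  after event 5 (t=25: DEL z): {x=-2}
  after event 6 (t=26: SET z = 47): {x=-2, z=47}
  after event 7 (t=36: INC y by 15): {x=-2, y=15, z=47}
  after event 8 (t=42: SET y = 21): {x=-2, y=21, z=47}
  after event 9 (t=50: SET y = 44): {x=-2, y=44, z=47}
  after event 10 (t=59: INC x by 12): {x=10, y=44, z=47}

Answer: {x=10, y=44, z=47}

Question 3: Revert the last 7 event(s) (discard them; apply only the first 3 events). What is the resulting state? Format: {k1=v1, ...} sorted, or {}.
Answer: {x=-2}

Derivation:
Keep first 3 events (discard last 7):
  after event 1 (t=4: INC x by 8): {x=8}
  after event 2 (t=12: DEC x by 10): {x=-2}
  after event 3 (t=17: DEL z): {x=-2}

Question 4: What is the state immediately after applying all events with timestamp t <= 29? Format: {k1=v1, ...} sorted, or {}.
Answer: {x=-2, z=47}

Derivation:
Apply events with t <= 29 (6 events):
  after event 1 (t=4: INC x by 8): {x=8}
  after event 2 (t=12: DEC x by 10): {x=-2}
  after event 3 (t=17: DEL z): {x=-2}
  after event 4 (t=22: DEC z by 6): {x=-2, z=-6}
  after event 5 (t=25: DEL z): {x=-2}
  after event 6 (t=26: SET z = 47): {x=-2, z=47}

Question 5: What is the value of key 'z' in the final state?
Answer: 47

Derivation:
Track key 'z' through all 10 events:
  event 1 (t=4: INC x by 8): z unchanged
  event 2 (t=12: DEC x by 10): z unchanged
  event 3 (t=17: DEL z): z (absent) -> (absent)
  event 4 (t=22: DEC z by 6): z (absent) -> -6
  event 5 (t=25: DEL z): z -6 -> (absent)
  event 6 (t=26: SET z = 47): z (absent) -> 47
  event 7 (t=36: INC y by 15): z unchanged
  event 8 (t=42: SET y = 21): z unchanged
  event 9 (t=50: SET y = 44): z unchanged
  event 10 (t=59: INC x by 12): z unchanged
Final: z = 47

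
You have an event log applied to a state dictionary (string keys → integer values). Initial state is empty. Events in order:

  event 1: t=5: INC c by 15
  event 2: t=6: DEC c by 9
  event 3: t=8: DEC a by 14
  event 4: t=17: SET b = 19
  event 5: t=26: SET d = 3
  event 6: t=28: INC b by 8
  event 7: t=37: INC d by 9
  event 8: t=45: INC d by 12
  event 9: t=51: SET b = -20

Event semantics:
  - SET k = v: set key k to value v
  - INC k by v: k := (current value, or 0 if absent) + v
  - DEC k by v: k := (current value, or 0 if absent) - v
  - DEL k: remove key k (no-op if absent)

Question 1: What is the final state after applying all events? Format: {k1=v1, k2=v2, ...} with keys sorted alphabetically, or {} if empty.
  after event 1 (t=5: INC c by 15): {c=15}
  after event 2 (t=6: DEC c by 9): {c=6}
  after event 3 (t=8: DEC a by 14): {a=-14, c=6}
  after event 4 (t=17: SET b = 19): {a=-14, b=19, c=6}
  after event 5 (t=26: SET d = 3): {a=-14, b=19, c=6, d=3}
  after event 6 (t=28: INC b by 8): {a=-14, b=27, c=6, d=3}
  after event 7 (t=37: INC d by 9): {a=-14, b=27, c=6, d=12}
  after event 8 (t=45: INC d by 12): {a=-14, b=27, c=6, d=24}
  after event 9 (t=51: SET b = -20): {a=-14, b=-20, c=6, d=24}

Answer: {a=-14, b=-20, c=6, d=24}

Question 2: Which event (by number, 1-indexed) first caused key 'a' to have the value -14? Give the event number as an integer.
Looking for first event where a becomes -14:
  event 3: a (absent) -> -14  <-- first match

Answer: 3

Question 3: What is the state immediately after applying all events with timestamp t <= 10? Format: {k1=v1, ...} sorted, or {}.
Apply events with t <= 10 (3 events):
  after event 1 (t=5: INC c by 15): {c=15}
  after event 2 (t=6: DEC c by 9): {c=6}
  after event 3 (t=8: DEC a by 14): {a=-14, c=6}

Answer: {a=-14, c=6}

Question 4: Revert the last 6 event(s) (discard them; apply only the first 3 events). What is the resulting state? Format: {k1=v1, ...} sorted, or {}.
Answer: {a=-14, c=6}

Derivation:
Keep first 3 events (discard last 6):
  after event 1 (t=5: INC c by 15): {c=15}
  after event 2 (t=6: DEC c by 9): {c=6}
  after event 3 (t=8: DEC a by 14): {a=-14, c=6}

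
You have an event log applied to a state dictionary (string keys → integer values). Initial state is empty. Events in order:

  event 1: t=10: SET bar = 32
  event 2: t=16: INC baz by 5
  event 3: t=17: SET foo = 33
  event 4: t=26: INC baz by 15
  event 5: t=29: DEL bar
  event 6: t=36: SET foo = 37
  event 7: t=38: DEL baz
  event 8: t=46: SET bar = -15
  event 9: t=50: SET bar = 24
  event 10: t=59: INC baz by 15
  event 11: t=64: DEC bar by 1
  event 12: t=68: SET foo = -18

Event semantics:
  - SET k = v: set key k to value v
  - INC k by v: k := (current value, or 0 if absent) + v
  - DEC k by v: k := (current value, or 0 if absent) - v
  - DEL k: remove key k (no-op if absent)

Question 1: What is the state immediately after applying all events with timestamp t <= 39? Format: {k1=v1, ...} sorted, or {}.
Answer: {foo=37}

Derivation:
Apply events with t <= 39 (7 events):
  after event 1 (t=10: SET bar = 32): {bar=32}
  after event 2 (t=16: INC baz by 5): {bar=32, baz=5}
  after event 3 (t=17: SET foo = 33): {bar=32, baz=5, foo=33}
  after event 4 (t=26: INC baz by 15): {bar=32, baz=20, foo=33}
  after event 5 (t=29: DEL bar): {baz=20, foo=33}
  after event 6 (t=36: SET foo = 37): {baz=20, foo=37}
  after event 7 (t=38: DEL baz): {foo=37}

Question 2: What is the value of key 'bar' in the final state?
Track key 'bar' through all 12 events:
  event 1 (t=10: SET bar = 32): bar (absent) -> 32
  event 2 (t=16: INC baz by 5): bar unchanged
  event 3 (t=17: SET foo = 33): bar unchanged
  event 4 (t=26: INC baz by 15): bar unchanged
  event 5 (t=29: DEL bar): bar 32 -> (absent)
  event 6 (t=36: SET foo = 37): bar unchanged
  event 7 (t=38: DEL baz): bar unchanged
  event 8 (t=46: SET bar = -15): bar (absent) -> -15
  event 9 (t=50: SET bar = 24): bar -15 -> 24
  event 10 (t=59: INC baz by 15): bar unchanged
  event 11 (t=64: DEC bar by 1): bar 24 -> 23
  event 12 (t=68: SET foo = -18): bar unchanged
Final: bar = 23

Answer: 23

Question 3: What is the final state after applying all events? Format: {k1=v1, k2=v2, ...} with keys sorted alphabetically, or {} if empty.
Answer: {bar=23, baz=15, foo=-18}

Derivation:
  after event 1 (t=10: SET bar = 32): {bar=32}
  after event 2 (t=16: INC baz by 5): {bar=32, baz=5}
  after event 3 (t=17: SET foo = 33): {bar=32, baz=5, foo=33}
  after event 4 (t=26: INC baz by 15): {bar=32, baz=20, foo=33}
  after event 5 (t=29: DEL bar): {baz=20, foo=33}
  after event 6 (t=36: SET foo = 37): {baz=20, foo=37}
  after event 7 (t=38: DEL baz): {foo=37}
  after event 8 (t=46: SET bar = -15): {bar=-15, foo=37}
  after event 9 (t=50: SET bar = 24): {bar=24, foo=37}
  after event 10 (t=59: INC baz by 15): {bar=24, baz=15, foo=37}
  after event 11 (t=64: DEC bar by 1): {bar=23, baz=15, foo=37}
  after event 12 (t=68: SET foo = -18): {bar=23, baz=15, foo=-18}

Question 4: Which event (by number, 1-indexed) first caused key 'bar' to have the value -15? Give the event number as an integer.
Answer: 8

Derivation:
Looking for first event where bar becomes -15:
  event 1: bar = 32
  event 2: bar = 32
  event 3: bar = 32
  event 4: bar = 32
  event 5: bar = (absent)
  event 8: bar (absent) -> -15  <-- first match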